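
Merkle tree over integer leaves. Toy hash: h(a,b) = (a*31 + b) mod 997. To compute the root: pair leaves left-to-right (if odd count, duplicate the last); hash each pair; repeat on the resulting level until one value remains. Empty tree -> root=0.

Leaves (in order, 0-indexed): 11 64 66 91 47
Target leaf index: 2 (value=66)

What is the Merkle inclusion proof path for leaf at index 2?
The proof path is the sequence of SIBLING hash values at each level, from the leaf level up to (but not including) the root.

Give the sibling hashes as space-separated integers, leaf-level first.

L0 (leaves): [11, 64, 66, 91, 47], target index=2
L1: h(11,64)=(11*31+64)%997=405 [pair 0] h(66,91)=(66*31+91)%997=143 [pair 1] h(47,47)=(47*31+47)%997=507 [pair 2] -> [405, 143, 507]
  Sibling for proof at L0: 91
L2: h(405,143)=(405*31+143)%997=734 [pair 0] h(507,507)=(507*31+507)%997=272 [pair 1] -> [734, 272]
  Sibling for proof at L1: 405
L3: h(734,272)=(734*31+272)%997=95 [pair 0] -> [95]
  Sibling for proof at L2: 272
Root: 95
Proof path (sibling hashes from leaf to root): [91, 405, 272]

Answer: 91 405 272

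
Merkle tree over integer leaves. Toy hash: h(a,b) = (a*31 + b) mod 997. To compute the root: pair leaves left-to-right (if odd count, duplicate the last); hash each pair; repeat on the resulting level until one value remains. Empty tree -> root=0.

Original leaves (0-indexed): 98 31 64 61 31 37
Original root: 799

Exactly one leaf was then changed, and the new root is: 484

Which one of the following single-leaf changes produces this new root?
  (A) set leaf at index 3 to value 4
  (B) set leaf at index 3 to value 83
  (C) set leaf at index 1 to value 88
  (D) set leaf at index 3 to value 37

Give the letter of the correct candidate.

Answer: B

Derivation:
Original leaves: [98, 31, 64, 61, 31, 37]
Target new root: 484
Try each candidate change and compute the resulting root:
Candidate A: set leaf[3] = 4 -> leaves = [98, 31, 64, 4, 31, 37]
  L0: [98, 31, 64, 4, 31, 37]
  L1: h(98,31)=(98*31+31)%997=78 h(64,4)=(64*31+4)%997=991 h(31,37)=(31*31+37)%997=1 -> [78, 991, 1]
  L2: h(78,991)=(78*31+991)%997=418 h(1,1)=(1*31+1)%997=32 -> [418, 32]
  L3: h(418,32)=(418*31+32)%997=29 -> [29]
  root = 29 != target 484
Candidate B: set leaf[3] = 83 -> leaves = [98, 31, 64, 83, 31, 37]
  L0: [98, 31, 64, 83, 31, 37]
  L1: h(98,31)=(98*31+31)%997=78 h(64,83)=(64*31+83)%997=73 h(31,37)=(31*31+37)%997=1 -> [78, 73, 1]
  L2: h(78,73)=(78*31+73)%997=497 h(1,1)=(1*31+1)%997=32 -> [497, 32]
  L3: h(497,32)=(497*31+32)%997=484 -> [484]
  root = 484 == target 484  ** MATCH **
Candidate C: set leaf[1] = 88 -> leaves = [98, 88, 64, 61, 31, 37]
  L0: [98, 88, 64, 61, 31, 37]
  L1: h(98,88)=(98*31+88)%997=135 h(64,61)=(64*31+61)%997=51 h(31,37)=(31*31+37)%997=1 -> [135, 51, 1]
  L2: h(135,51)=(135*31+51)%997=248 h(1,1)=(1*31+1)%997=32 -> [248, 32]
  L3: h(248,32)=(248*31+32)%997=741 -> [741]
  root = 741 != target 484
Candidate D: set leaf[3] = 37 -> leaves = [98, 31, 64, 37, 31, 37]
  L0: [98, 31, 64, 37, 31, 37]
  L1: h(98,31)=(98*31+31)%997=78 h(64,37)=(64*31+37)%997=27 h(31,37)=(31*31+37)%997=1 -> [78, 27, 1]
  L2: h(78,27)=(78*31+27)%997=451 h(1,1)=(1*31+1)%997=32 -> [451, 32]
  L3: h(451,32)=(451*31+32)%997=55 -> [55]
  root = 55 != target 484
Candidate B produces the target root.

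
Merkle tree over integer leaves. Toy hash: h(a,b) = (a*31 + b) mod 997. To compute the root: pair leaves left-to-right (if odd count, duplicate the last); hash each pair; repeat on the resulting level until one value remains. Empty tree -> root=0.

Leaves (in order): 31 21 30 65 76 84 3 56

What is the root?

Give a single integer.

Answer: 495

Derivation:
L0: [31, 21, 30, 65, 76, 84, 3, 56]
L1: h(31,21)=(31*31+21)%997=982 h(30,65)=(30*31+65)%997=995 h(76,84)=(76*31+84)%997=446 h(3,56)=(3*31+56)%997=149 -> [982, 995, 446, 149]
L2: h(982,995)=(982*31+995)%997=530 h(446,149)=(446*31+149)%997=17 -> [530, 17]
L3: h(530,17)=(530*31+17)%997=495 -> [495]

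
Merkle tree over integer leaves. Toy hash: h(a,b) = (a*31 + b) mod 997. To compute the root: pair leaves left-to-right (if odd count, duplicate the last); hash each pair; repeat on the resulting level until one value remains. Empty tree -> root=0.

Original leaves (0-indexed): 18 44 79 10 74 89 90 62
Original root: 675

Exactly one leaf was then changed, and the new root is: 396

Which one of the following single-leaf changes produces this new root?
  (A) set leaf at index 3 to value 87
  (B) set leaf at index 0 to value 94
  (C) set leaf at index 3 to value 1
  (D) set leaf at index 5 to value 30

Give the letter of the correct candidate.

Answer: C

Derivation:
Original leaves: [18, 44, 79, 10, 74, 89, 90, 62]
Target new root: 396
Try each candidate change and compute the resulting root:
Candidate A: set leaf[3] = 87 -> leaves = [18, 44, 79, 87, 74, 89, 90, 62]
  L0: [18, 44, 79, 87, 74, 89, 90, 62]
  L1: h(18,44)=(18*31+44)%997=602 h(79,87)=(79*31+87)%997=542 h(74,89)=(74*31+89)%997=389 h(90,62)=(90*31+62)%997=858 -> [602, 542, 389, 858]
  L2: h(602,542)=(602*31+542)%997=261 h(389,858)=(389*31+858)%997=953 -> [261, 953]
  L3: h(261,953)=(261*31+953)%997=71 -> [71]
  root = 71 != target 396
Candidate B: set leaf[0] = 94 -> leaves = [94, 44, 79, 10, 74, 89, 90, 62]
  L0: [94, 44, 79, 10, 74, 89, 90, 62]
  L1: h(94,44)=(94*31+44)%997=964 h(79,10)=(79*31+10)%997=465 h(74,89)=(74*31+89)%997=389 h(90,62)=(90*31+62)%997=858 -> [964, 465, 389, 858]
  L2: h(964,465)=(964*31+465)%997=439 h(389,858)=(389*31+858)%997=953 -> [439, 953]
  L3: h(439,953)=(439*31+953)%997=604 -> [604]
  root = 604 != target 396
Candidate C: set leaf[3] = 1 -> leaves = [18, 44, 79, 1, 74, 89, 90, 62]
  L0: [18, 44, 79, 1, 74, 89, 90, 62]
  L1: h(18,44)=(18*31+44)%997=602 h(79,1)=(79*31+1)%997=456 h(74,89)=(74*31+89)%997=389 h(90,62)=(90*31+62)%997=858 -> [602, 456, 389, 858]
  L2: h(602,456)=(602*31+456)%997=175 h(389,858)=(389*31+858)%997=953 -> [175, 953]
  L3: h(175,953)=(175*31+953)%997=396 -> [396]
  root = 396 == target 396  ** MATCH **
Candidate D: set leaf[5] = 30 -> leaves = [18, 44, 79, 10, 74, 30, 90, 62]
  L0: [18, 44, 79, 10, 74, 30, 90, 62]
  L1: h(18,44)=(18*31+44)%997=602 h(79,10)=(79*31+10)%997=465 h(74,30)=(74*31+30)%997=330 h(90,62)=(90*31+62)%997=858 -> [602, 465, 330, 858]
  L2: h(602,465)=(602*31+465)%997=184 h(330,858)=(330*31+858)%997=121 -> [184, 121]
  L3: h(184,121)=(184*31+121)%997=840 -> [840]
  root = 840 != target 396
Candidate C produces the target root.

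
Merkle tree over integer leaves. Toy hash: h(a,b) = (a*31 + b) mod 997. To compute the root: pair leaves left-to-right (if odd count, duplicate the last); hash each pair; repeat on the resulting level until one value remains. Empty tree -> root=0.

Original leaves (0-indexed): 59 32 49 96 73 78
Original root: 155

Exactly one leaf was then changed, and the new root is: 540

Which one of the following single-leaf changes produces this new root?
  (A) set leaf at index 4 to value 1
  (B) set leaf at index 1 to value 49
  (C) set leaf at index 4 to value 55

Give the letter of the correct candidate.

Answer: B

Derivation:
Original leaves: [59, 32, 49, 96, 73, 78]
Target new root: 540
Try each candidate change and compute the resulting root:
Candidate A: set leaf[4] = 1 -> leaves = [59, 32, 49, 96, 1, 78]
  L0: [59, 32, 49, 96, 1, 78]
  L1: h(59,32)=(59*31+32)%997=864 h(49,96)=(49*31+96)%997=618 h(1,78)=(1*31+78)%997=109 -> [864, 618, 109]
  L2: h(864,618)=(864*31+618)%997=483 h(109,109)=(109*31+109)%997=497 -> [483, 497]
  L3: h(483,497)=(483*31+497)%997=515 -> [515]
  root = 515 != target 540
Candidate B: set leaf[1] = 49 -> leaves = [59, 49, 49, 96, 73, 78]
  L0: [59, 49, 49, 96, 73, 78]
  L1: h(59,49)=(59*31+49)%997=881 h(49,96)=(49*31+96)%997=618 h(73,78)=(73*31+78)%997=347 -> [881, 618, 347]
  L2: h(881,618)=(881*31+618)%997=13 h(347,347)=(347*31+347)%997=137 -> [13, 137]
  L3: h(13,137)=(13*31+137)%997=540 -> [540]
  root = 540 == target 540  ** MATCH **
Candidate C: set leaf[4] = 55 -> leaves = [59, 32, 49, 96, 55, 78]
  L0: [59, 32, 49, 96, 55, 78]
  L1: h(59,32)=(59*31+32)%997=864 h(49,96)=(49*31+96)%997=618 h(55,78)=(55*31+78)%997=786 -> [864, 618, 786]
  L2: h(864,618)=(864*31+618)%997=483 h(786,786)=(786*31+786)%997=227 -> [483, 227]
  L3: h(483,227)=(483*31+227)%997=245 -> [245]
  root = 245 != target 540
Candidate B produces the target root.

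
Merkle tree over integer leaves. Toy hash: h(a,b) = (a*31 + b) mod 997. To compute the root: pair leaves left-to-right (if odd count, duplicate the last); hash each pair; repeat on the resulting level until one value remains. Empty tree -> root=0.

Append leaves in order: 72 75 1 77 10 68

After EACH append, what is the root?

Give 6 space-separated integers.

After append 72 (leaves=[72]):
  L0: [72]
  root=72
After append 75 (leaves=[72, 75]):
  L0: [72, 75]
  L1: h(72,75)=(72*31+75)%997=313 -> [313]
  root=313
After append 1 (leaves=[72, 75, 1]):
  L0: [72, 75, 1]
  L1: h(72,75)=(72*31+75)%997=313 h(1,1)=(1*31+1)%997=32 -> [313, 32]
  L2: h(313,32)=(313*31+32)%997=762 -> [762]
  root=762
After append 77 (leaves=[72, 75, 1, 77]):
  L0: [72, 75, 1, 77]
  L1: h(72,75)=(72*31+75)%997=313 h(1,77)=(1*31+77)%997=108 -> [313, 108]
  L2: h(313,108)=(313*31+108)%997=838 -> [838]
  root=838
After append 10 (leaves=[72, 75, 1, 77, 10]):
  L0: [72, 75, 1, 77, 10]
  L1: h(72,75)=(72*31+75)%997=313 h(1,77)=(1*31+77)%997=108 h(10,10)=(10*31+10)%997=320 -> [313, 108, 320]
  L2: h(313,108)=(313*31+108)%997=838 h(320,320)=(320*31+320)%997=270 -> [838, 270]
  L3: h(838,270)=(838*31+270)%997=326 -> [326]
  root=326
After append 68 (leaves=[72, 75, 1, 77, 10, 68]):
  L0: [72, 75, 1, 77, 10, 68]
  L1: h(72,75)=(72*31+75)%997=313 h(1,77)=(1*31+77)%997=108 h(10,68)=(10*31+68)%997=378 -> [313, 108, 378]
  L2: h(313,108)=(313*31+108)%997=838 h(378,378)=(378*31+378)%997=132 -> [838, 132]
  L3: h(838,132)=(838*31+132)%997=188 -> [188]
  root=188

Answer: 72 313 762 838 326 188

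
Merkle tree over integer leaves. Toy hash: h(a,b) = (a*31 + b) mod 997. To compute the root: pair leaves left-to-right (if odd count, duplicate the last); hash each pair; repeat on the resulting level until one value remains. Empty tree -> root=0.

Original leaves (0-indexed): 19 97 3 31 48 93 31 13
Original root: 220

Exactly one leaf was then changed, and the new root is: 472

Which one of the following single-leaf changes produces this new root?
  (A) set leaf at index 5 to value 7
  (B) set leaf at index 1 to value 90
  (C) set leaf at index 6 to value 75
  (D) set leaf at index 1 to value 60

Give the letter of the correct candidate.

Original leaves: [19, 97, 3, 31, 48, 93, 31, 13]
Target new root: 472
Try each candidate change and compute the resulting root:
Candidate A: set leaf[5] = 7 -> leaves = [19, 97, 3, 31, 48, 7, 31, 13]
  L0: [19, 97, 3, 31, 48, 7, 31, 13]
  L1: h(19,97)=(19*31+97)%997=686 h(3,31)=(3*31+31)%997=124 h(48,7)=(48*31+7)%997=498 h(31,13)=(31*31+13)%997=974 -> [686, 124, 498, 974]
  L2: h(686,124)=(686*31+124)%997=453 h(498,974)=(498*31+974)%997=460 -> [453, 460]
  L3: h(453,460)=(453*31+460)%997=545 -> [545]
  root = 545 != target 472
Candidate B: set leaf[1] = 90 -> leaves = [19, 90, 3, 31, 48, 93, 31, 13]
  L0: [19, 90, 3, 31, 48, 93, 31, 13]
  L1: h(19,90)=(19*31+90)%997=679 h(3,31)=(3*31+31)%997=124 h(48,93)=(48*31+93)%997=584 h(31,13)=(31*31+13)%997=974 -> [679, 124, 584, 974]
  L2: h(679,124)=(679*31+124)%997=236 h(584,974)=(584*31+974)%997=135 -> [236, 135]
  L3: h(236,135)=(236*31+135)%997=472 -> [472]
  root = 472 == target 472  ** MATCH **
Candidate C: set leaf[6] = 75 -> leaves = [19, 97, 3, 31, 48, 93, 75, 13]
  L0: [19, 97, 3, 31, 48, 93, 75, 13]
  L1: h(19,97)=(19*31+97)%997=686 h(3,31)=(3*31+31)%997=124 h(48,93)=(48*31+93)%997=584 h(75,13)=(75*31+13)%997=344 -> [686, 124, 584, 344]
  L2: h(686,124)=(686*31+124)%997=453 h(584,344)=(584*31+344)%997=502 -> [453, 502]
  L3: h(453,502)=(453*31+502)%997=587 -> [587]
  root = 587 != target 472
Candidate D: set leaf[1] = 60 -> leaves = [19, 60, 3, 31, 48, 93, 31, 13]
  L0: [19, 60, 3, 31, 48, 93, 31, 13]
  L1: h(19,60)=(19*31+60)%997=649 h(3,31)=(3*31+31)%997=124 h(48,93)=(48*31+93)%997=584 h(31,13)=(31*31+13)%997=974 -> [649, 124, 584, 974]
  L2: h(649,124)=(649*31+124)%997=303 h(584,974)=(584*31+974)%997=135 -> [303, 135]
  L3: h(303,135)=(303*31+135)%997=555 -> [555]
  root = 555 != target 472
Candidate B produces the target root.

Answer: B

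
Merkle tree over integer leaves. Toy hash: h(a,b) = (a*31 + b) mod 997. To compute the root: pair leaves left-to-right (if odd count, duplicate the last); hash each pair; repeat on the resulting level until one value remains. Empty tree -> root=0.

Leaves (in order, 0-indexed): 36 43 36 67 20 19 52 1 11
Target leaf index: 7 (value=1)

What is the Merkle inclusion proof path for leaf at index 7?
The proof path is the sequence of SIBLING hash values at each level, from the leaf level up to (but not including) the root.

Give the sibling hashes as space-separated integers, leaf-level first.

Answer: 52 639 223 531

Derivation:
L0 (leaves): [36, 43, 36, 67, 20, 19, 52, 1, 11], target index=7
L1: h(36,43)=(36*31+43)%997=162 [pair 0] h(36,67)=(36*31+67)%997=186 [pair 1] h(20,19)=(20*31+19)%997=639 [pair 2] h(52,1)=(52*31+1)%997=616 [pair 3] h(11,11)=(11*31+11)%997=352 [pair 4] -> [162, 186, 639, 616, 352]
  Sibling for proof at L0: 52
L2: h(162,186)=(162*31+186)%997=223 [pair 0] h(639,616)=(639*31+616)%997=485 [pair 1] h(352,352)=(352*31+352)%997=297 [pair 2] -> [223, 485, 297]
  Sibling for proof at L1: 639
L3: h(223,485)=(223*31+485)%997=419 [pair 0] h(297,297)=(297*31+297)%997=531 [pair 1] -> [419, 531]
  Sibling for proof at L2: 223
L4: h(419,531)=(419*31+531)%997=559 [pair 0] -> [559]
  Sibling for proof at L3: 531
Root: 559
Proof path (sibling hashes from leaf to root): [52, 639, 223, 531]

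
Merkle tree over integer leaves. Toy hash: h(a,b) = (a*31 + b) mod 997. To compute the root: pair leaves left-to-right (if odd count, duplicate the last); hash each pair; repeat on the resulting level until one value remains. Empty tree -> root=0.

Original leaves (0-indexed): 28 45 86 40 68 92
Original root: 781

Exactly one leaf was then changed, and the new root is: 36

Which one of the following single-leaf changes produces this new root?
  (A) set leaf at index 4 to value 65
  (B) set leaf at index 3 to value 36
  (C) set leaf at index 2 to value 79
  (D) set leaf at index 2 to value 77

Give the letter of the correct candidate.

Original leaves: [28, 45, 86, 40, 68, 92]
Target new root: 36
Try each candidate change and compute the resulting root:
Candidate A: set leaf[4] = 65 -> leaves = [28, 45, 86, 40, 65, 92]
  L0: [28, 45, 86, 40, 65, 92]
  L1: h(28,45)=(28*31+45)%997=913 h(86,40)=(86*31+40)%997=712 h(65,92)=(65*31+92)%997=113 -> [913, 712, 113]
  L2: h(913,712)=(913*31+712)%997=102 h(113,113)=(113*31+113)%997=625 -> [102, 625]
  L3: h(102,625)=(102*31+625)%997=796 -> [796]
  root = 796 != target 36
Candidate B: set leaf[3] = 36 -> leaves = [28, 45, 86, 36, 68, 92]
  L0: [28, 45, 86, 36, 68, 92]
  L1: h(28,45)=(28*31+45)%997=913 h(86,36)=(86*31+36)%997=708 h(68,92)=(68*31+92)%997=206 -> [913, 708, 206]
  L2: h(913,708)=(913*31+708)%997=98 h(206,206)=(206*31+206)%997=610 -> [98, 610]
  L3: h(98,610)=(98*31+610)%997=657 -> [657]
  root = 657 != target 36
Candidate C: set leaf[2] = 79 -> leaves = [28, 45, 79, 40, 68, 92]
  L0: [28, 45, 79, 40, 68, 92]
  L1: h(28,45)=(28*31+45)%997=913 h(79,40)=(79*31+40)%997=495 h(68,92)=(68*31+92)%997=206 -> [913, 495, 206]
  L2: h(913,495)=(913*31+495)%997=882 h(206,206)=(206*31+206)%997=610 -> [882, 610]
  L3: h(882,610)=(882*31+610)%997=36 -> [36]
  root = 36 == target 36  ** MATCH **
Candidate D: set leaf[2] = 77 -> leaves = [28, 45, 77, 40, 68, 92]
  L0: [28, 45, 77, 40, 68, 92]
  L1: h(28,45)=(28*31+45)%997=913 h(77,40)=(77*31+40)%997=433 h(68,92)=(68*31+92)%997=206 -> [913, 433, 206]
  L2: h(913,433)=(913*31+433)%997=820 h(206,206)=(206*31+206)%997=610 -> [820, 610]
  L3: h(820,610)=(820*31+610)%997=108 -> [108]
  root = 108 != target 36
Candidate C produces the target root.

Answer: C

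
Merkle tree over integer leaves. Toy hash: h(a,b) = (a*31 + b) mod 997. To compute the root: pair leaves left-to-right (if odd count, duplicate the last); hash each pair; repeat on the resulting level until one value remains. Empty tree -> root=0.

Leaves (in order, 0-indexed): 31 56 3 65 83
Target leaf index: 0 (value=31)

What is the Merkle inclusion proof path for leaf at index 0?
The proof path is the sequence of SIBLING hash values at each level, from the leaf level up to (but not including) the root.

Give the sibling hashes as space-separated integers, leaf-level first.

Answer: 56 158 247

Derivation:
L0 (leaves): [31, 56, 3, 65, 83], target index=0
L1: h(31,56)=(31*31+56)%997=20 [pair 0] h(3,65)=(3*31+65)%997=158 [pair 1] h(83,83)=(83*31+83)%997=662 [pair 2] -> [20, 158, 662]
  Sibling for proof at L0: 56
L2: h(20,158)=(20*31+158)%997=778 [pair 0] h(662,662)=(662*31+662)%997=247 [pair 1] -> [778, 247]
  Sibling for proof at L1: 158
L3: h(778,247)=(778*31+247)%997=437 [pair 0] -> [437]
  Sibling for proof at L2: 247
Root: 437
Proof path (sibling hashes from leaf to root): [56, 158, 247]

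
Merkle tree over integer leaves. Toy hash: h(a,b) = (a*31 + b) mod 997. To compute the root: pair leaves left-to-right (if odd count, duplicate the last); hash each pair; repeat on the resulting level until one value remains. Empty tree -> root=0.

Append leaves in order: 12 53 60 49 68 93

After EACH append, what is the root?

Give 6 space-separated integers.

Answer: 12 425 140 129 850 653

Derivation:
After append 12 (leaves=[12]):
  L0: [12]
  root=12
After append 53 (leaves=[12, 53]):
  L0: [12, 53]
  L1: h(12,53)=(12*31+53)%997=425 -> [425]
  root=425
After append 60 (leaves=[12, 53, 60]):
  L0: [12, 53, 60]
  L1: h(12,53)=(12*31+53)%997=425 h(60,60)=(60*31+60)%997=923 -> [425, 923]
  L2: h(425,923)=(425*31+923)%997=140 -> [140]
  root=140
After append 49 (leaves=[12, 53, 60, 49]):
  L0: [12, 53, 60, 49]
  L1: h(12,53)=(12*31+53)%997=425 h(60,49)=(60*31+49)%997=912 -> [425, 912]
  L2: h(425,912)=(425*31+912)%997=129 -> [129]
  root=129
After append 68 (leaves=[12, 53, 60, 49, 68]):
  L0: [12, 53, 60, 49, 68]
  L1: h(12,53)=(12*31+53)%997=425 h(60,49)=(60*31+49)%997=912 h(68,68)=(68*31+68)%997=182 -> [425, 912, 182]
  L2: h(425,912)=(425*31+912)%997=129 h(182,182)=(182*31+182)%997=839 -> [129, 839]
  L3: h(129,839)=(129*31+839)%997=850 -> [850]
  root=850
After append 93 (leaves=[12, 53, 60, 49, 68, 93]):
  L0: [12, 53, 60, 49, 68, 93]
  L1: h(12,53)=(12*31+53)%997=425 h(60,49)=(60*31+49)%997=912 h(68,93)=(68*31+93)%997=207 -> [425, 912, 207]
  L2: h(425,912)=(425*31+912)%997=129 h(207,207)=(207*31+207)%997=642 -> [129, 642]
  L3: h(129,642)=(129*31+642)%997=653 -> [653]
  root=653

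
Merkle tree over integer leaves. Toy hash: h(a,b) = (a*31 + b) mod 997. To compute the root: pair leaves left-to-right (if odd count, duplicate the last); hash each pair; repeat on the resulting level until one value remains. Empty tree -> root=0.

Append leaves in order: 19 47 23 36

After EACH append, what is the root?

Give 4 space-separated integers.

Answer: 19 636 512 525

Derivation:
After append 19 (leaves=[19]):
  L0: [19]
  root=19
After append 47 (leaves=[19, 47]):
  L0: [19, 47]
  L1: h(19,47)=(19*31+47)%997=636 -> [636]
  root=636
After append 23 (leaves=[19, 47, 23]):
  L0: [19, 47, 23]
  L1: h(19,47)=(19*31+47)%997=636 h(23,23)=(23*31+23)%997=736 -> [636, 736]
  L2: h(636,736)=(636*31+736)%997=512 -> [512]
  root=512
After append 36 (leaves=[19, 47, 23, 36]):
  L0: [19, 47, 23, 36]
  L1: h(19,47)=(19*31+47)%997=636 h(23,36)=(23*31+36)%997=749 -> [636, 749]
  L2: h(636,749)=(636*31+749)%997=525 -> [525]
  root=525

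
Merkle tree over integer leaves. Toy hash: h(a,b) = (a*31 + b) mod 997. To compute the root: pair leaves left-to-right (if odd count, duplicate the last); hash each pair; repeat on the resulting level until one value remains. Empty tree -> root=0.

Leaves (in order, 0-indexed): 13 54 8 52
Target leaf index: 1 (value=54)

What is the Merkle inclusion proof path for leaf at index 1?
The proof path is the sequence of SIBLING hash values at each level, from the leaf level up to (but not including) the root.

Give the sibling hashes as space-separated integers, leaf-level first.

Answer: 13 300

Derivation:
L0 (leaves): [13, 54, 8, 52], target index=1
L1: h(13,54)=(13*31+54)%997=457 [pair 0] h(8,52)=(8*31+52)%997=300 [pair 1] -> [457, 300]
  Sibling for proof at L0: 13
L2: h(457,300)=(457*31+300)%997=509 [pair 0] -> [509]
  Sibling for proof at L1: 300
Root: 509
Proof path (sibling hashes from leaf to root): [13, 300]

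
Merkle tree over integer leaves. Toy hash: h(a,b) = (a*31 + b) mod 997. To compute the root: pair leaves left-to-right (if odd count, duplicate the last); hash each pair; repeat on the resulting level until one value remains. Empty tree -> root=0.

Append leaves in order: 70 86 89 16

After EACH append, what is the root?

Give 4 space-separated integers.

Answer: 70 262 3 927

Derivation:
After append 70 (leaves=[70]):
  L0: [70]
  root=70
After append 86 (leaves=[70, 86]):
  L0: [70, 86]
  L1: h(70,86)=(70*31+86)%997=262 -> [262]
  root=262
After append 89 (leaves=[70, 86, 89]):
  L0: [70, 86, 89]
  L1: h(70,86)=(70*31+86)%997=262 h(89,89)=(89*31+89)%997=854 -> [262, 854]
  L2: h(262,854)=(262*31+854)%997=3 -> [3]
  root=3
After append 16 (leaves=[70, 86, 89, 16]):
  L0: [70, 86, 89, 16]
  L1: h(70,86)=(70*31+86)%997=262 h(89,16)=(89*31+16)%997=781 -> [262, 781]
  L2: h(262,781)=(262*31+781)%997=927 -> [927]
  root=927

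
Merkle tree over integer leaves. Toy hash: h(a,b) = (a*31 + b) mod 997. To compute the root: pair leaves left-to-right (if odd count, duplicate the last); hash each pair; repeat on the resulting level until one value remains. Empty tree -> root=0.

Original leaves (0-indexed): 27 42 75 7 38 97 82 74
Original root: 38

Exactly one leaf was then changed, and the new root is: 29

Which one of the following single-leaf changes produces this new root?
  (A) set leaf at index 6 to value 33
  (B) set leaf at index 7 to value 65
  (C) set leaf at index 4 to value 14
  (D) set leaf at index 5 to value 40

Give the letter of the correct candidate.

Original leaves: [27, 42, 75, 7, 38, 97, 82, 74]
Target new root: 29
Try each candidate change and compute the resulting root:
Candidate A: set leaf[6] = 33 -> leaves = [27, 42, 75, 7, 38, 97, 33, 74]
  L0: [27, 42, 75, 7, 38, 97, 33, 74]
  L1: h(27,42)=(27*31+42)%997=879 h(75,7)=(75*31+7)%997=338 h(38,97)=(38*31+97)%997=278 h(33,74)=(33*31+74)%997=100 -> [879, 338, 278, 100]
  L2: h(879,338)=(879*31+338)%997=668 h(278,100)=(278*31+100)%997=742 -> [668, 742]
  L3: h(668,742)=(668*31+742)%997=513 -> [513]
  root = 513 != target 29
Candidate B: set leaf[7] = 65 -> leaves = [27, 42, 75, 7, 38, 97, 82, 65]
  L0: [27, 42, 75, 7, 38, 97, 82, 65]
  L1: h(27,42)=(27*31+42)%997=879 h(75,7)=(75*31+7)%997=338 h(38,97)=(38*31+97)%997=278 h(82,65)=(82*31+65)%997=613 -> [879, 338, 278, 613]
  L2: h(879,338)=(879*31+338)%997=668 h(278,613)=(278*31+613)%997=258 -> [668, 258]
  L3: h(668,258)=(668*31+258)%997=29 -> [29]
  root = 29 == target 29  ** MATCH **
Candidate C: set leaf[4] = 14 -> leaves = [27, 42, 75, 7, 14, 97, 82, 74]
  L0: [27, 42, 75, 7, 14, 97, 82, 74]
  L1: h(27,42)=(27*31+42)%997=879 h(75,7)=(75*31+7)%997=338 h(14,97)=(14*31+97)%997=531 h(82,74)=(82*31+74)%997=622 -> [879, 338, 531, 622]
  L2: h(879,338)=(879*31+338)%997=668 h(531,622)=(531*31+622)%997=134 -> [668, 134]
  L3: h(668,134)=(668*31+134)%997=902 -> [902]
  root = 902 != target 29
Candidate D: set leaf[5] = 40 -> leaves = [27, 42, 75, 7, 38, 40, 82, 74]
  L0: [27, 42, 75, 7, 38, 40, 82, 74]
  L1: h(27,42)=(27*31+42)%997=879 h(75,7)=(75*31+7)%997=338 h(38,40)=(38*31+40)%997=221 h(82,74)=(82*31+74)%997=622 -> [879, 338, 221, 622]
  L2: h(879,338)=(879*31+338)%997=668 h(221,622)=(221*31+622)%997=494 -> [668, 494]
  L3: h(668,494)=(668*31+494)%997=265 -> [265]
  root = 265 != target 29
Candidate B produces the target root.

Answer: B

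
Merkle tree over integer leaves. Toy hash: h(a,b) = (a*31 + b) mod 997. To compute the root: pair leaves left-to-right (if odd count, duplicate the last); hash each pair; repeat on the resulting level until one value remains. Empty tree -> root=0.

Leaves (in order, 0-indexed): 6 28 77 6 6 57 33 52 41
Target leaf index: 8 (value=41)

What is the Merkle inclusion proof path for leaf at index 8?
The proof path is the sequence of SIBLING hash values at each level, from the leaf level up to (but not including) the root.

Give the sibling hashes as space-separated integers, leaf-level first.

Answer: 41 315 110 312

Derivation:
L0 (leaves): [6, 28, 77, 6, 6, 57, 33, 52, 41], target index=8
L1: h(6,28)=(6*31+28)%997=214 [pair 0] h(77,6)=(77*31+6)%997=399 [pair 1] h(6,57)=(6*31+57)%997=243 [pair 2] h(33,52)=(33*31+52)%997=78 [pair 3] h(41,41)=(41*31+41)%997=315 [pair 4] -> [214, 399, 243, 78, 315]
  Sibling for proof at L0: 41
L2: h(214,399)=(214*31+399)%997=54 [pair 0] h(243,78)=(243*31+78)%997=632 [pair 1] h(315,315)=(315*31+315)%997=110 [pair 2] -> [54, 632, 110]
  Sibling for proof at L1: 315
L3: h(54,632)=(54*31+632)%997=312 [pair 0] h(110,110)=(110*31+110)%997=529 [pair 1] -> [312, 529]
  Sibling for proof at L2: 110
L4: h(312,529)=(312*31+529)%997=231 [pair 0] -> [231]
  Sibling for proof at L3: 312
Root: 231
Proof path (sibling hashes from leaf to root): [41, 315, 110, 312]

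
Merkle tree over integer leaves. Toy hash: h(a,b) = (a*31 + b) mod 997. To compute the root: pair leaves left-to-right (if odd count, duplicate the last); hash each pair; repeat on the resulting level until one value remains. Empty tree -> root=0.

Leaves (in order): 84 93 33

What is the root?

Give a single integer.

Answer: 915

Derivation:
L0: [84, 93, 33]
L1: h(84,93)=(84*31+93)%997=703 h(33,33)=(33*31+33)%997=59 -> [703, 59]
L2: h(703,59)=(703*31+59)%997=915 -> [915]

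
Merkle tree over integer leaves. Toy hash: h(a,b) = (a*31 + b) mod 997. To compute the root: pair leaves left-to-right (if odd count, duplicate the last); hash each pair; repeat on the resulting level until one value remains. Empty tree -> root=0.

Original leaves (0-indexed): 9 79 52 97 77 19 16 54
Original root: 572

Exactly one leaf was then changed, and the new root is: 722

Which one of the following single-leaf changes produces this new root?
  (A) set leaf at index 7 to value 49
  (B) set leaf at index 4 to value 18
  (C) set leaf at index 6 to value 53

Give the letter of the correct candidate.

Original leaves: [9, 79, 52, 97, 77, 19, 16, 54]
Target new root: 722
Try each candidate change and compute the resulting root:
Candidate A: set leaf[7] = 49 -> leaves = [9, 79, 52, 97, 77, 19, 16, 49]
  L0: [9, 79, 52, 97, 77, 19, 16, 49]
  L1: h(9,79)=(9*31+79)%997=358 h(52,97)=(52*31+97)%997=712 h(77,19)=(77*31+19)%997=412 h(16,49)=(16*31+49)%997=545 -> [358, 712, 412, 545]
  L2: h(358,712)=(358*31+712)%997=843 h(412,545)=(412*31+545)%997=356 -> [843, 356]
  L3: h(843,356)=(843*31+356)%997=567 -> [567]
  root = 567 != target 722
Candidate B: set leaf[4] = 18 -> leaves = [9, 79, 52, 97, 18, 19, 16, 54]
  L0: [9, 79, 52, 97, 18, 19, 16, 54]
  L1: h(9,79)=(9*31+79)%997=358 h(52,97)=(52*31+97)%997=712 h(18,19)=(18*31+19)%997=577 h(16,54)=(16*31+54)%997=550 -> [358, 712, 577, 550]
  L2: h(358,712)=(358*31+712)%997=843 h(577,550)=(577*31+550)%997=491 -> [843, 491]
  L3: h(843,491)=(843*31+491)%997=702 -> [702]
  root = 702 != target 722
Candidate C: set leaf[6] = 53 -> leaves = [9, 79, 52, 97, 77, 19, 53, 54]
  L0: [9, 79, 52, 97, 77, 19, 53, 54]
  L1: h(9,79)=(9*31+79)%997=358 h(52,97)=(52*31+97)%997=712 h(77,19)=(77*31+19)%997=412 h(53,54)=(53*31+54)%997=700 -> [358, 712, 412, 700]
  L2: h(358,712)=(358*31+712)%997=843 h(412,700)=(412*31+700)%997=511 -> [843, 511]
  L3: h(843,511)=(843*31+511)%997=722 -> [722]
  root = 722 == target 722  ** MATCH **
Candidate C produces the target root.

Answer: C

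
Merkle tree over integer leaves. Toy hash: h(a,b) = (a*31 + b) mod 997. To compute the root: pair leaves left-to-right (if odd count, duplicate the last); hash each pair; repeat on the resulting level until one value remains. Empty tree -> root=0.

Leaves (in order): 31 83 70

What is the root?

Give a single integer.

L0: [31, 83, 70]
L1: h(31,83)=(31*31+83)%997=47 h(70,70)=(70*31+70)%997=246 -> [47, 246]
L2: h(47,246)=(47*31+246)%997=706 -> [706]

Answer: 706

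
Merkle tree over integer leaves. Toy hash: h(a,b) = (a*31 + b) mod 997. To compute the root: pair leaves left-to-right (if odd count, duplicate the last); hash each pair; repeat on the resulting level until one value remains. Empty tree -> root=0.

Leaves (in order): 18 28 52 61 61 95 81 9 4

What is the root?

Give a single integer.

Answer: 755

Derivation:
L0: [18, 28, 52, 61, 61, 95, 81, 9, 4]
L1: h(18,28)=(18*31+28)%997=586 h(52,61)=(52*31+61)%997=676 h(61,95)=(61*31+95)%997=989 h(81,9)=(81*31+9)%997=526 h(4,4)=(4*31+4)%997=128 -> [586, 676, 989, 526, 128]
L2: h(586,676)=(586*31+676)%997=896 h(989,526)=(989*31+526)%997=278 h(128,128)=(128*31+128)%997=108 -> [896, 278, 108]
L3: h(896,278)=(896*31+278)%997=138 h(108,108)=(108*31+108)%997=465 -> [138, 465]
L4: h(138,465)=(138*31+465)%997=755 -> [755]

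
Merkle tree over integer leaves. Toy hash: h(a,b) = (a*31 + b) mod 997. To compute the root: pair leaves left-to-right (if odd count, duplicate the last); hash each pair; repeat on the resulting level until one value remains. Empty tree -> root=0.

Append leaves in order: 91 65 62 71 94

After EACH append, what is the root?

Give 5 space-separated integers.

After append 91 (leaves=[91]):
  L0: [91]
  root=91
After append 65 (leaves=[91, 65]):
  L0: [91, 65]
  L1: h(91,65)=(91*31+65)%997=892 -> [892]
  root=892
After append 62 (leaves=[91, 65, 62]):
  L0: [91, 65, 62]
  L1: h(91,65)=(91*31+65)%997=892 h(62,62)=(62*31+62)%997=987 -> [892, 987]
  L2: h(892,987)=(892*31+987)%997=723 -> [723]
  root=723
After append 71 (leaves=[91, 65, 62, 71]):
  L0: [91, 65, 62, 71]
  L1: h(91,65)=(91*31+65)%997=892 h(62,71)=(62*31+71)%997=996 -> [892, 996]
  L2: h(892,996)=(892*31+996)%997=732 -> [732]
  root=732
After append 94 (leaves=[91, 65, 62, 71, 94]):
  L0: [91, 65, 62, 71, 94]
  L1: h(91,65)=(91*31+65)%997=892 h(62,71)=(62*31+71)%997=996 h(94,94)=(94*31+94)%997=17 -> [892, 996, 17]
  L2: h(892,996)=(892*31+996)%997=732 h(17,17)=(17*31+17)%997=544 -> [732, 544]
  L3: h(732,544)=(732*31+544)%997=305 -> [305]
  root=305

Answer: 91 892 723 732 305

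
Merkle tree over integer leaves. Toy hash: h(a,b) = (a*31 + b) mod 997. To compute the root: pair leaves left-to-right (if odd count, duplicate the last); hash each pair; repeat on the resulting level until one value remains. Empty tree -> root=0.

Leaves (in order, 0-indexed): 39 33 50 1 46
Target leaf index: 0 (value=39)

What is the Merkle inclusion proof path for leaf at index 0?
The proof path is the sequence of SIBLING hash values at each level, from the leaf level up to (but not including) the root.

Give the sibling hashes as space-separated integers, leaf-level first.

Answer: 33 554 245

Derivation:
L0 (leaves): [39, 33, 50, 1, 46], target index=0
L1: h(39,33)=(39*31+33)%997=245 [pair 0] h(50,1)=(50*31+1)%997=554 [pair 1] h(46,46)=(46*31+46)%997=475 [pair 2] -> [245, 554, 475]
  Sibling for proof at L0: 33
L2: h(245,554)=(245*31+554)%997=173 [pair 0] h(475,475)=(475*31+475)%997=245 [pair 1] -> [173, 245]
  Sibling for proof at L1: 554
L3: h(173,245)=(173*31+245)%997=623 [pair 0] -> [623]
  Sibling for proof at L2: 245
Root: 623
Proof path (sibling hashes from leaf to root): [33, 554, 245]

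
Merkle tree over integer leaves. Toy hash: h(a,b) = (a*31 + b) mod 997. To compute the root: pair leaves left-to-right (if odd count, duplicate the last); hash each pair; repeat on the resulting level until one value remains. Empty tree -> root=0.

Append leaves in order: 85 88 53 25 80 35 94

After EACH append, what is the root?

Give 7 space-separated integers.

Answer: 85 729 367 339 705 262 755

Derivation:
After append 85 (leaves=[85]):
  L0: [85]
  root=85
After append 88 (leaves=[85, 88]):
  L0: [85, 88]
  L1: h(85,88)=(85*31+88)%997=729 -> [729]
  root=729
After append 53 (leaves=[85, 88, 53]):
  L0: [85, 88, 53]
  L1: h(85,88)=(85*31+88)%997=729 h(53,53)=(53*31+53)%997=699 -> [729, 699]
  L2: h(729,699)=(729*31+699)%997=367 -> [367]
  root=367
After append 25 (leaves=[85, 88, 53, 25]):
  L0: [85, 88, 53, 25]
  L1: h(85,88)=(85*31+88)%997=729 h(53,25)=(53*31+25)%997=671 -> [729, 671]
  L2: h(729,671)=(729*31+671)%997=339 -> [339]
  root=339
After append 80 (leaves=[85, 88, 53, 25, 80]):
  L0: [85, 88, 53, 25, 80]
  L1: h(85,88)=(85*31+88)%997=729 h(53,25)=(53*31+25)%997=671 h(80,80)=(80*31+80)%997=566 -> [729, 671, 566]
  L2: h(729,671)=(729*31+671)%997=339 h(566,566)=(566*31+566)%997=166 -> [339, 166]
  L3: h(339,166)=(339*31+166)%997=705 -> [705]
  root=705
After append 35 (leaves=[85, 88, 53, 25, 80, 35]):
  L0: [85, 88, 53, 25, 80, 35]
  L1: h(85,88)=(85*31+88)%997=729 h(53,25)=(53*31+25)%997=671 h(80,35)=(80*31+35)%997=521 -> [729, 671, 521]
  L2: h(729,671)=(729*31+671)%997=339 h(521,521)=(521*31+521)%997=720 -> [339, 720]
  L3: h(339,720)=(339*31+720)%997=262 -> [262]
  root=262
After append 94 (leaves=[85, 88, 53, 25, 80, 35, 94]):
  L0: [85, 88, 53, 25, 80, 35, 94]
  L1: h(85,88)=(85*31+88)%997=729 h(53,25)=(53*31+25)%997=671 h(80,35)=(80*31+35)%997=521 h(94,94)=(94*31+94)%997=17 -> [729, 671, 521, 17]
  L2: h(729,671)=(729*31+671)%997=339 h(521,17)=(521*31+17)%997=216 -> [339, 216]
  L3: h(339,216)=(339*31+216)%997=755 -> [755]
  root=755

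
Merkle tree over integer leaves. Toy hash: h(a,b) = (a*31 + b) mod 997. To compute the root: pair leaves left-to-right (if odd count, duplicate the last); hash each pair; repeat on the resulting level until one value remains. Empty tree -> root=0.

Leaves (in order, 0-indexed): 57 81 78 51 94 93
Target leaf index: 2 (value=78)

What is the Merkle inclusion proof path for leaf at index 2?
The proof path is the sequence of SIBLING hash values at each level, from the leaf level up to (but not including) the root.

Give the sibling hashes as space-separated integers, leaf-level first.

Answer: 51 851 512

Derivation:
L0 (leaves): [57, 81, 78, 51, 94, 93], target index=2
L1: h(57,81)=(57*31+81)%997=851 [pair 0] h(78,51)=(78*31+51)%997=475 [pair 1] h(94,93)=(94*31+93)%997=16 [pair 2] -> [851, 475, 16]
  Sibling for proof at L0: 51
L2: h(851,475)=(851*31+475)%997=934 [pair 0] h(16,16)=(16*31+16)%997=512 [pair 1] -> [934, 512]
  Sibling for proof at L1: 851
L3: h(934,512)=(934*31+512)%997=553 [pair 0] -> [553]
  Sibling for proof at L2: 512
Root: 553
Proof path (sibling hashes from leaf to root): [51, 851, 512]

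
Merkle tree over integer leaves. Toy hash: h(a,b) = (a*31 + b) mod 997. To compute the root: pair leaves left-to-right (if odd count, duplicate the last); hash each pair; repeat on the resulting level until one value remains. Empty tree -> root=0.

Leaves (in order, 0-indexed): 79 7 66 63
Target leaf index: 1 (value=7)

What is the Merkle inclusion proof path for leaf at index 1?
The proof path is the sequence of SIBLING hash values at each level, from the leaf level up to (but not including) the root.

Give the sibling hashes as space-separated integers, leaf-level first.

L0 (leaves): [79, 7, 66, 63], target index=1
L1: h(79,7)=(79*31+7)%997=462 [pair 0] h(66,63)=(66*31+63)%997=115 [pair 1] -> [462, 115]
  Sibling for proof at L0: 79
L2: h(462,115)=(462*31+115)%997=479 [pair 0] -> [479]
  Sibling for proof at L1: 115
Root: 479
Proof path (sibling hashes from leaf to root): [79, 115]

Answer: 79 115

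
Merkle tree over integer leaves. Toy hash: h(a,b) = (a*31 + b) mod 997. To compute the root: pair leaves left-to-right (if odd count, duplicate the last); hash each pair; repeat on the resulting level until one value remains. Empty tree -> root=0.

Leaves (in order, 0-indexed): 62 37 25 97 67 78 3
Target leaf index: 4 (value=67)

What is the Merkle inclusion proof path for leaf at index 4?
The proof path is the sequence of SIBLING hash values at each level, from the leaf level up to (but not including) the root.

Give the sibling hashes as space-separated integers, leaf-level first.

L0 (leaves): [62, 37, 25, 97, 67, 78, 3], target index=4
L1: h(62,37)=(62*31+37)%997=962 [pair 0] h(25,97)=(25*31+97)%997=872 [pair 1] h(67,78)=(67*31+78)%997=161 [pair 2] h(3,3)=(3*31+3)%997=96 [pair 3] -> [962, 872, 161, 96]
  Sibling for proof at L0: 78
L2: h(962,872)=(962*31+872)%997=784 [pair 0] h(161,96)=(161*31+96)%997=102 [pair 1] -> [784, 102]
  Sibling for proof at L1: 96
L3: h(784,102)=(784*31+102)%997=478 [pair 0] -> [478]
  Sibling for proof at L2: 784
Root: 478
Proof path (sibling hashes from leaf to root): [78, 96, 784]

Answer: 78 96 784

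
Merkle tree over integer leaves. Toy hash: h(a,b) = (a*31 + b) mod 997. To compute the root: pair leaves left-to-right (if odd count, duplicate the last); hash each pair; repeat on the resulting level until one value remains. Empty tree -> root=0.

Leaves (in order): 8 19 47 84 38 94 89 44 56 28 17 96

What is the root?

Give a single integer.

Answer: 860

Derivation:
L0: [8, 19, 47, 84, 38, 94, 89, 44, 56, 28, 17, 96]
L1: h(8,19)=(8*31+19)%997=267 h(47,84)=(47*31+84)%997=544 h(38,94)=(38*31+94)%997=275 h(89,44)=(89*31+44)%997=809 h(56,28)=(56*31+28)%997=767 h(17,96)=(17*31+96)%997=623 -> [267, 544, 275, 809, 767, 623]
L2: h(267,544)=(267*31+544)%997=845 h(275,809)=(275*31+809)%997=361 h(767,623)=(767*31+623)%997=472 -> [845, 361, 472]
L3: h(845,361)=(845*31+361)%997=634 h(472,472)=(472*31+472)%997=149 -> [634, 149]
L4: h(634,149)=(634*31+149)%997=860 -> [860]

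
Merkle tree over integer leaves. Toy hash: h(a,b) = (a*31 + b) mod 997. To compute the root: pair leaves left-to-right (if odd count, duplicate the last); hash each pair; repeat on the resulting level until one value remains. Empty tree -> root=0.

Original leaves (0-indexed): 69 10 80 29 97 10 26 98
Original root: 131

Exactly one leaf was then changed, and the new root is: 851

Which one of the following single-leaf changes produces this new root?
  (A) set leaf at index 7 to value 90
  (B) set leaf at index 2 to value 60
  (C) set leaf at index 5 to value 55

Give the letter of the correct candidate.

Original leaves: [69, 10, 80, 29, 97, 10, 26, 98]
Target new root: 851
Try each candidate change and compute the resulting root:
Candidate A: set leaf[7] = 90 -> leaves = [69, 10, 80, 29, 97, 10, 26, 90]
  L0: [69, 10, 80, 29, 97, 10, 26, 90]
  L1: h(69,10)=(69*31+10)%997=155 h(80,29)=(80*31+29)%997=515 h(97,10)=(97*31+10)%997=26 h(26,90)=(26*31+90)%997=896 -> [155, 515, 26, 896]
  L2: h(155,515)=(155*31+515)%997=335 h(26,896)=(26*31+896)%997=705 -> [335, 705]
  L3: h(335,705)=(335*31+705)%997=123 -> [123]
  root = 123 != target 851
Candidate B: set leaf[2] = 60 -> leaves = [69, 10, 60, 29, 97, 10, 26, 98]
  L0: [69, 10, 60, 29, 97, 10, 26, 98]
  L1: h(69,10)=(69*31+10)%997=155 h(60,29)=(60*31+29)%997=892 h(97,10)=(97*31+10)%997=26 h(26,98)=(26*31+98)%997=904 -> [155, 892, 26, 904]
  L2: h(155,892)=(155*31+892)%997=712 h(26,904)=(26*31+904)%997=713 -> [712, 713]
  L3: h(712,713)=(712*31+713)%997=851 -> [851]
  root = 851 == target 851  ** MATCH **
Candidate C: set leaf[5] = 55 -> leaves = [69, 10, 80, 29, 97, 55, 26, 98]
  L0: [69, 10, 80, 29, 97, 55, 26, 98]
  L1: h(69,10)=(69*31+10)%997=155 h(80,29)=(80*31+29)%997=515 h(97,55)=(97*31+55)%997=71 h(26,98)=(26*31+98)%997=904 -> [155, 515, 71, 904]
  L2: h(155,515)=(155*31+515)%997=335 h(71,904)=(71*31+904)%997=114 -> [335, 114]
  L3: h(335,114)=(335*31+114)%997=529 -> [529]
  root = 529 != target 851
Candidate B produces the target root.

Answer: B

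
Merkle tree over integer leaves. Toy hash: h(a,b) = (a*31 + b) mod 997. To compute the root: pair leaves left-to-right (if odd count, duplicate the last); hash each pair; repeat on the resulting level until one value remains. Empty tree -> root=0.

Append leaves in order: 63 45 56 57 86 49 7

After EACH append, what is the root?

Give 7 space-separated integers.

Answer: 63 4 919 920 932 745 248

Derivation:
After append 63 (leaves=[63]):
  L0: [63]
  root=63
After append 45 (leaves=[63, 45]):
  L0: [63, 45]
  L1: h(63,45)=(63*31+45)%997=4 -> [4]
  root=4
After append 56 (leaves=[63, 45, 56]):
  L0: [63, 45, 56]
  L1: h(63,45)=(63*31+45)%997=4 h(56,56)=(56*31+56)%997=795 -> [4, 795]
  L2: h(4,795)=(4*31+795)%997=919 -> [919]
  root=919
After append 57 (leaves=[63, 45, 56, 57]):
  L0: [63, 45, 56, 57]
  L1: h(63,45)=(63*31+45)%997=4 h(56,57)=(56*31+57)%997=796 -> [4, 796]
  L2: h(4,796)=(4*31+796)%997=920 -> [920]
  root=920
After append 86 (leaves=[63, 45, 56, 57, 86]):
  L0: [63, 45, 56, 57, 86]
  L1: h(63,45)=(63*31+45)%997=4 h(56,57)=(56*31+57)%997=796 h(86,86)=(86*31+86)%997=758 -> [4, 796, 758]
  L2: h(4,796)=(4*31+796)%997=920 h(758,758)=(758*31+758)%997=328 -> [920, 328]
  L3: h(920,328)=(920*31+328)%997=932 -> [932]
  root=932
After append 49 (leaves=[63, 45, 56, 57, 86, 49]):
  L0: [63, 45, 56, 57, 86, 49]
  L1: h(63,45)=(63*31+45)%997=4 h(56,57)=(56*31+57)%997=796 h(86,49)=(86*31+49)%997=721 -> [4, 796, 721]
  L2: h(4,796)=(4*31+796)%997=920 h(721,721)=(721*31+721)%997=141 -> [920, 141]
  L3: h(920,141)=(920*31+141)%997=745 -> [745]
  root=745
After append 7 (leaves=[63, 45, 56, 57, 86, 49, 7]):
  L0: [63, 45, 56, 57, 86, 49, 7]
  L1: h(63,45)=(63*31+45)%997=4 h(56,57)=(56*31+57)%997=796 h(86,49)=(86*31+49)%997=721 h(7,7)=(7*31+7)%997=224 -> [4, 796, 721, 224]
  L2: h(4,796)=(4*31+796)%997=920 h(721,224)=(721*31+224)%997=641 -> [920, 641]
  L3: h(920,641)=(920*31+641)%997=248 -> [248]
  root=248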